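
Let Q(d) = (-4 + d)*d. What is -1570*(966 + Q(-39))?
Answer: -4149510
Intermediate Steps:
Q(d) = d*(-4 + d)
-1570*(966 + Q(-39)) = -1570*(966 - 39*(-4 - 39)) = -1570*(966 - 39*(-43)) = -1570*(966 + 1677) = -1570*2643 = -4149510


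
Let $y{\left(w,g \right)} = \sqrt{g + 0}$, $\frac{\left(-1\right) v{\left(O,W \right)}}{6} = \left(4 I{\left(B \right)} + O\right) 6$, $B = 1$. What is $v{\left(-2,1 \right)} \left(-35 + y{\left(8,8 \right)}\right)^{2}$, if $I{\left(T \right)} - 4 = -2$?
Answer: $-266328 + 30240 \sqrt{2} \approx -2.2356 \cdot 10^{5}$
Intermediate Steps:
$I{\left(T \right)} = 2$ ($I{\left(T \right)} = 4 - 2 = 2$)
$v{\left(O,W \right)} = -288 - 36 O$ ($v{\left(O,W \right)} = - 6 \left(4 \cdot 2 + O\right) 6 = - 6 \left(8 + O\right) 6 = - 6 \left(48 + 6 O\right) = -288 - 36 O$)
$y{\left(w,g \right)} = \sqrt{g}$
$v{\left(-2,1 \right)} \left(-35 + y{\left(8,8 \right)}\right)^{2} = \left(-288 - -72\right) \left(-35 + \sqrt{8}\right)^{2} = \left(-288 + 72\right) \left(-35 + 2 \sqrt{2}\right)^{2} = - 216 \left(-35 + 2 \sqrt{2}\right)^{2}$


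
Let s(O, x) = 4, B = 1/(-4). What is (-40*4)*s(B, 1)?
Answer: -640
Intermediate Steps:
B = -¼ (B = 1*(-¼) = -¼ ≈ -0.25000)
(-40*4)*s(B, 1) = -40*4*4 = -160*4 = -640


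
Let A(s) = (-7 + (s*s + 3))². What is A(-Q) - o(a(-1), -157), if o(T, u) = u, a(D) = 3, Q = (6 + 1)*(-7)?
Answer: 5745766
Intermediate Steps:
Q = -49 (Q = 7*(-7) = -49)
A(s) = (-4 + s²)² (A(s) = (-7 + (s² + 3))² = (-7 + (3 + s²))² = (-4 + s²)²)
A(-Q) - o(a(-1), -157) = (-4 + (-1*(-49))²)² - 1*(-157) = (-4 + 49²)² + 157 = (-4 + 2401)² + 157 = 2397² + 157 = 5745609 + 157 = 5745766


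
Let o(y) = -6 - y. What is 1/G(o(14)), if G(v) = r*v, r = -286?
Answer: 1/5720 ≈ 0.00017483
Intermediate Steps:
G(v) = -286*v
1/G(o(14)) = 1/(-286*(-6 - 1*14)) = 1/(-286*(-6 - 14)) = 1/(-286*(-20)) = 1/5720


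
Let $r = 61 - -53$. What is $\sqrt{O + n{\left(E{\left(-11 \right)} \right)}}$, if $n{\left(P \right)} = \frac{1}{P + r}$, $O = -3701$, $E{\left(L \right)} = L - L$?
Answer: $\frac{i \sqrt{48098082}}{114} \approx 60.836 i$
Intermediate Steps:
$r = 114$ ($r = 61 + 53 = 114$)
$E{\left(L \right)} = 0$
$n{\left(P \right)} = \frac{1}{114 + P}$ ($n{\left(P \right)} = \frac{1}{P + 114} = \frac{1}{114 + P}$)
$\sqrt{O + n{\left(E{\left(-11 \right)} \right)}} = \sqrt{-3701 + \frac{1}{114 + 0}} = \sqrt{-3701 + \frac{1}{114}} = \sqrt{- \frac{421913}{114}} = \frac{i \sqrt{48098082}}{114}$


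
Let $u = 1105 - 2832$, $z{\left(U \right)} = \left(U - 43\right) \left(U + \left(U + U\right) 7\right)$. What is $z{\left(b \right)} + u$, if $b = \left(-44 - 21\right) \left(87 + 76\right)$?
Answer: $1690642423$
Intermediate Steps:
$b = -10595$ ($b = \left(-65\right) 163 = -10595$)
$z{\left(U \right)} = 15 U \left(-43 + U\right)$ ($z{\left(U \right)} = \left(-43 + U\right) \left(U + 2 U 7\right) = \left(-43 + U\right) \left(U + 14 U\right) = \left(-43 + U\right) 15 U = 15 U \left(-43 + U\right)$)
$u = -1727$
$z{\left(b \right)} + u = 15 \left(-10595\right) \left(-43 - 10595\right) - 1727 = 15 \left(-10595\right) \left(-10638\right) - 1727 = 1690644150 - 1727 = 1690642423$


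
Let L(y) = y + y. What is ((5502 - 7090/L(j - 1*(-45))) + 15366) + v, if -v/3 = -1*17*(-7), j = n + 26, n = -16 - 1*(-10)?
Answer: 265934/13 ≈ 20456.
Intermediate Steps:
n = -6 (n = -16 + 10 = -6)
j = 20 (j = -6 + 26 = 20)
L(y) = 2*y
v = -357 (v = -3*(-1*17)*(-7) = -(-51)*(-7) = -3*119 = -357)
((5502 - 7090/L(j - 1*(-45))) + 15366) + v = ((5502 - 7090*1/(2*(20 - 1*(-45)))) + 15366) - 357 = ((5502 - 7090*1/(2*(20 + 45))) + 15366) - 357 = ((5502 - 7090/(2*65)) + 15366) - 357 = ((5502 - 7090/130) + 15366) - 357 = ((5502 - 7090*1/130) + 15366) - 357 = ((5502 - 709/13) + 15366) - 357 = (70817/13 + 15366) - 357 = 270575/13 - 357 = 265934/13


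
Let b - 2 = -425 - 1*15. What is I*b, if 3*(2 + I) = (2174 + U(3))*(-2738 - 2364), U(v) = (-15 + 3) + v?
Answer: 1612692056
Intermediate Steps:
b = -438 (b = 2 + (-425 - 1*15) = 2 + (-425 - 15) = 2 - 440 = -438)
U(v) = -12 + v
I = -11045836/3 (I = -2 + ((2174 + (-12 + 3))*(-2738 - 2364))/3 = -2 + ((2174 - 9)*(-5102))/3 = -2 + (2165*(-5102))/3 = -2 + (1/3)*(-11045830) = -2 - 11045830/3 = -11045836/3 ≈ -3.6819e+6)
I*b = -11045836/3*(-438) = 1612692056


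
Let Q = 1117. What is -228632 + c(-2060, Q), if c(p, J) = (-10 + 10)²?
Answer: -228632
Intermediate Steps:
c(p, J) = 0 (c(p, J) = 0² = 0)
-228632 + c(-2060, Q) = -228632 + 0 = -228632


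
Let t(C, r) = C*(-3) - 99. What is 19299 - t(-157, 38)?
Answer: 18927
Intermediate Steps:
t(C, r) = -99 - 3*C (t(C, r) = -3*C - 99 = -99 - 3*C)
19299 - t(-157, 38) = 19299 - (-99 - 3*(-157)) = 19299 - (-99 + 471) = 19299 - 1*372 = 19299 - 372 = 18927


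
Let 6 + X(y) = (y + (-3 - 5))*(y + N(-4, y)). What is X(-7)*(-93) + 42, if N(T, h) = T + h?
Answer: -24510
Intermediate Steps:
X(y) = -6 + (-8 + y)*(-4 + 2*y) (X(y) = -6 + (y + (-3 - 5))*(y + (-4 + y)) = -6 + (y - 8)*(-4 + 2*y) = -6 + (-8 + y)*(-4 + 2*y))
X(-7)*(-93) + 42 = (26 - 20*(-7) + 2*(-7)**2)*(-93) + 42 = (26 + 140 + 2*49)*(-93) + 42 = (26 + 140 + 98)*(-93) + 42 = 264*(-93) + 42 = -24552 + 42 = -24510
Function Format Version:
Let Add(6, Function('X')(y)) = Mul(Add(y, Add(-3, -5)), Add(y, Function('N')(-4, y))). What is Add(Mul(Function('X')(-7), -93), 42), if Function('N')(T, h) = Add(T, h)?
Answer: -24510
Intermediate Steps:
Function('X')(y) = Add(-6, Mul(Add(-8, y), Add(-4, Mul(2, y)))) (Function('X')(y) = Add(-6, Mul(Add(y, Add(-3, -5)), Add(y, Add(-4, y)))) = Add(-6, Mul(Add(y, -8), Add(-4, Mul(2, y)))) = Add(-6, Mul(Add(-8, y), Add(-4, Mul(2, y)))))
Add(Mul(Function('X')(-7), -93), 42) = Add(Mul(Add(26, Mul(-20, -7), Mul(2, Pow(-7, 2))), -93), 42) = Add(Mul(Add(26, 140, Mul(2, 49)), -93), 42) = Add(Mul(Add(26, 140, 98), -93), 42) = Add(Mul(264, -93), 42) = Add(-24552, 42) = -24510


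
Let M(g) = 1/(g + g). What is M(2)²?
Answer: 1/16 ≈ 0.062500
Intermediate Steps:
M(g) = 1/(2*g)
M(2)² = ((½)/2)² = ((½)*(½))² = (¼)² = 1/16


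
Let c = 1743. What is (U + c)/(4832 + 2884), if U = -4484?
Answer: -2741/7716 ≈ -0.35524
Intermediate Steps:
(U + c)/(4832 + 2884) = (-4484 + 1743)/(4832 + 2884) = -2741/7716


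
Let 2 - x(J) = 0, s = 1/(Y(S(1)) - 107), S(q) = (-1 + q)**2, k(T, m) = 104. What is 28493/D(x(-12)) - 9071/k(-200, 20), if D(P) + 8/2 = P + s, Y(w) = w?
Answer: -319020369/22360 ≈ -14267.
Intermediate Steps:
s = -1/107 (s = 1/((-1 + 1)**2 - 107) = 1/(0**2 - 107) = 1/(0 - 107) = 1/(-107) = -1/107 ≈ -0.0093458)
x(J) = 2 (x(J) = 2 - 1*0 = 2 + 0 = 2)
D(P) = -429/107 + P (D(P) = -4 + (P - 1/107) = -4 + (-1/107 + P) = -429/107 + P)
28493/D(x(-12)) - 9071/k(-200, 20) = 28493/(-429/107 + 2) - 9071/104 = 28493/(-215/107) - 9071*1/104 = 28493*(-107/215) - 9071/104 = -3048751/215 - 9071/104 = -319020369/22360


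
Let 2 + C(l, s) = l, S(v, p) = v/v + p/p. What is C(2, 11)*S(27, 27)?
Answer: 0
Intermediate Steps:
S(v, p) = 2 (S(v, p) = 1 + 1 = 2)
C(l, s) = -2 + l
C(2, 11)*S(27, 27) = (-2 + 2)*2 = 0*2 = 0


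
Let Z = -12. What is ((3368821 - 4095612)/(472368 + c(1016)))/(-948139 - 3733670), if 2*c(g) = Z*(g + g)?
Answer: 726791/2154456138384 ≈ 3.3734e-7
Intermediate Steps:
c(g) = -12*g (c(g) = (-12*(g + g))/2 = (-24*g)/2 = -12*g)
((3368821 - 4095612)/(472368 + c(1016)))/(-948139 - 3733670) = ((3368821 - 4095612)/(472368 - 12*1016))/(-948139 - 3733670) = -726791/(472368 - 12192)/(-4681809) = -726791/460176*(-1/4681809) = 726791/2154456138384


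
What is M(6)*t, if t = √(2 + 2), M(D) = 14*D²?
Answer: 1008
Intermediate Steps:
t = 2 (t = √4 = 2)
M(6)*t = (14*6²)*2 = (14*36)*2 = 504*2 = 1008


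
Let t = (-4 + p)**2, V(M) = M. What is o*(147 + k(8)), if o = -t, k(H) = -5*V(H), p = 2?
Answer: -428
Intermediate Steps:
t = 4 (t = (-4 + 2)**2 = (-2)**2 = 4)
k(H) = -5*H
o = -4 (o = -1*4 = -4)
o*(147 + k(8)) = -4*(147 - 5*8) = -4*(147 - 40) = -4*107 = -428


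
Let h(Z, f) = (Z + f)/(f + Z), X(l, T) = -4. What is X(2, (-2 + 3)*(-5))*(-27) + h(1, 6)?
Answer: 109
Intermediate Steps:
h(Z, f) = 1 (h(Z, f) = (Z + f)/(Z + f) = 1)
X(2, (-2 + 3)*(-5))*(-27) + h(1, 6) = -4*(-27) + 1 = 108 + 1 = 109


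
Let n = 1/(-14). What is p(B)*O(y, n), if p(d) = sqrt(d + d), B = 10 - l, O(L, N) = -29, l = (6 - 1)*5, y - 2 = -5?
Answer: -29*I*sqrt(30) ≈ -158.84*I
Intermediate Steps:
y = -3 (y = 2 - 5 = -3)
n = -1/14 ≈ -0.071429
l = 25 (l = 5*5 = 25)
B = -15 (B = 10 - 1*25 = 10 - 25 = -15)
p(d) = sqrt(2)*sqrt(d) (p(d) = sqrt(2*d) = sqrt(2)*sqrt(d))
p(B)*O(y, n) = (sqrt(2)*sqrt(-15))*(-29) = (sqrt(2)*(I*sqrt(15)))*(-29) = (I*sqrt(30))*(-29) = -29*I*sqrt(30)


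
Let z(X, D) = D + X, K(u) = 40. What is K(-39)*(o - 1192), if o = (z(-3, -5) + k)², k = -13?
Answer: -30040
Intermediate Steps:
o = 441 (o = ((-5 - 3) - 13)² = (-8 - 13)² = (-21)² = 441)
K(-39)*(o - 1192) = 40*(441 - 1192) = 40*(-751) = -30040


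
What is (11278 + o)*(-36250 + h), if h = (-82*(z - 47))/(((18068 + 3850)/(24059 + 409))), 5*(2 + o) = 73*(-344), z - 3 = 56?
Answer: -4266018374536/18265 ≈ -2.3356e+8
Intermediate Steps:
z = 59 (z = 3 + 56 = 59)
o = -25122/5 (o = -2 + (73*(-344))/5 = -2 + (1/5)*(-25112) = -2 - 25112/5 = -25122/5 ≈ -5024.4)
h = -4012752/3653 (h = (-82*(59 - 47))/(((18068 + 3850)/(24059 + 409))) = (-82*12)/((21918/24468)) = -984/(21918*(1/24468)) = -984/3653/4078 = -984*4078/3653 = -4012752/3653 ≈ -1098.5)
(11278 + o)*(-36250 + h) = (11278 - 25122/5)*(-36250 - 4012752/3653) = (31268/5)*(-136434002/3653) = -4266018374536/18265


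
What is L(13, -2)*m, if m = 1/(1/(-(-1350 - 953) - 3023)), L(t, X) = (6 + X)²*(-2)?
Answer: 23040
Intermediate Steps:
L(t, X) = -2*(6 + X)²
m = -720 (m = 1/(1/(-1*(-2303) - 3023)) = 1/(1/(2303 - 3023)) = 1/(1/(-720)) = 1/(-1/720) = -720)
L(13, -2)*m = -2*(6 - 2)²*(-720) = -2*4²*(-720) = -2*16*(-720) = -32*(-720) = 23040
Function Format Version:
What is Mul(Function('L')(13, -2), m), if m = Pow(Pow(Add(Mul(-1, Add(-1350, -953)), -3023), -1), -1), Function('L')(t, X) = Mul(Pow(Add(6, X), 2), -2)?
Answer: 23040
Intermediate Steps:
Function('L')(t, X) = Mul(-2, Pow(Add(6, X), 2))
m = -720 (m = Pow(Pow(Add(Mul(-1, -2303), -3023), -1), -1) = Pow(Pow(Add(2303, -3023), -1), -1) = Pow(Pow(-720, -1), -1) = Pow(Rational(-1, 720), -1) = -720)
Mul(Function('L')(13, -2), m) = Mul(Mul(-2, Pow(Add(6, -2), 2)), -720) = Mul(Mul(-2, Pow(4, 2)), -720) = Mul(Mul(-2, 16), -720) = Mul(-32, -720) = 23040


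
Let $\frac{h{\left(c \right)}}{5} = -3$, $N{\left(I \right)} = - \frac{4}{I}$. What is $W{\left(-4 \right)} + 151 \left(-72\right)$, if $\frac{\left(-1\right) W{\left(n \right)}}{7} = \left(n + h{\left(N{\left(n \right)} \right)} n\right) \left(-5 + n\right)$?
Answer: $-7344$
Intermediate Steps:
$h{\left(c \right)} = -15$ ($h{\left(c \right)} = 5 \left(-3\right) = -15$)
$W{\left(n \right)} = 98 n \left(-5 + n\right)$ ($W{\left(n \right)} = - 7 \left(n - 15 n\right) \left(-5 + n\right) = - 7 - 14 n \left(-5 + n\right) = - 7 \left(- 14 n \left(-5 + n\right)\right) = 98 n \left(-5 + n\right)$)
$W{\left(-4 \right)} + 151 \left(-72\right) = 98 \left(-4\right) \left(-5 - 4\right) + 151 \left(-72\right) = 98 \left(-4\right) \left(-9\right) - 10872 = 3528 - 10872 = -7344$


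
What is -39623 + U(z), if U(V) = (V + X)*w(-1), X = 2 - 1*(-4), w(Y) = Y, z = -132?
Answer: -39497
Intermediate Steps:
X = 6 (X = 2 + 4 = 6)
U(V) = -6 - V (U(V) = (V + 6)*(-1) = (6 + V)*(-1) = -6 - V)
-39623 + U(z) = -39623 + (-6 - 1*(-132)) = -39623 + (-6 + 132) = -39623 + 126 = -39497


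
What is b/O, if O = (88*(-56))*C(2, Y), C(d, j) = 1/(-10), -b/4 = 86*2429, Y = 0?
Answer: -74605/44 ≈ -1695.6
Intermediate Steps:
b = -835576 (b = -344*2429 = -4*208894 = -835576)
C(d, j) = -⅒
O = 2464/5 (O = (88*(-56))*(-⅒) = -4928*(-⅒) = 2464/5 ≈ 492.80)
b/O = -835576/2464/5 = -835576*5/2464 = -74605/44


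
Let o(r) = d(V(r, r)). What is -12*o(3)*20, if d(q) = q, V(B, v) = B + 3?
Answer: -1440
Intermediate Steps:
V(B, v) = 3 + B
o(r) = 3 + r
-12*o(3)*20 = -12*(3 + 3)*20 = -12*6*20 = -72*20 = -1440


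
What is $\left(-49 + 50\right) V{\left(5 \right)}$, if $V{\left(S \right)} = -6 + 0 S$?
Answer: $-6$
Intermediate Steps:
$V{\left(S \right)} = -6$ ($V{\left(S \right)} = -6 + 0 = -6$)
$\left(-49 + 50\right) V{\left(5 \right)} = \left(-49 + 50\right) \left(-6\right) = 1 \left(-6\right) = -6$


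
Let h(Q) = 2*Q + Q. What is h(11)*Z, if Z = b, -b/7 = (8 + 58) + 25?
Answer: -21021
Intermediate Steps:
h(Q) = 3*Q
b = -637 (b = -7*((8 + 58) + 25) = -7*(66 + 25) = -7*91 = -637)
Z = -637
h(11)*Z = (3*11)*(-637) = 33*(-637) = -21021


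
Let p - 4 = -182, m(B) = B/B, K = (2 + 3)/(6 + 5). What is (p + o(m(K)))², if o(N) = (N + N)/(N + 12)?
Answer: 5345344/169 ≈ 31629.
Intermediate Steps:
K = 5/11 ≈ 0.45455
m(B) = 1
o(N) = 2*N/(12 + N) (o(N) = (2*N)/(12 + N) = 2*N/(12 + N))
p = -178 (p = 4 - 182 = -178)
(p + o(m(K)))² = (-178 + 2*1/(12 + 1))² = (-178 + 2*1/13)² = (-178 + 2*1*(1/13))² = (-178 + 2/13)² = (-2312/13)² = 5345344/169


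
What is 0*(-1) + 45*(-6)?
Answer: -270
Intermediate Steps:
0*(-1) + 45*(-6) = 0 - 270 = -270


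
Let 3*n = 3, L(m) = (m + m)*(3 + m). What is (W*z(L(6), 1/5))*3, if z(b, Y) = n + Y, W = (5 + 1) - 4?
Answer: 36/5 ≈ 7.2000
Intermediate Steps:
L(m) = 2*m*(3 + m) (L(m) = (2*m)*(3 + m) = 2*m*(3 + m))
n = 1 (n = (1/3)*3 = 1)
W = 2 (W = 6 - 4 = 2)
z(b, Y) = 1 + Y
(W*z(L(6), 1/5))*3 = (2*(1 + 1/5))*3 = (2*(6/5))*3 = (12/5)*3 = 36/5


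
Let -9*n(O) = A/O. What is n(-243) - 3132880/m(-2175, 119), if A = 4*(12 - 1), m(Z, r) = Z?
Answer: 456780284/317115 ≈ 1440.4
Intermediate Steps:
A = 44 (A = 4*11 = 44)
n(O) = -44/(9*O)
n(-243) - 3132880/m(-2175, 119) = -44/9/(-243) - 3132880/(-2175) = -44/9*(-1/243) - 3132880*(-1/2175) = 44/2187 + 626576/435 = 456780284/317115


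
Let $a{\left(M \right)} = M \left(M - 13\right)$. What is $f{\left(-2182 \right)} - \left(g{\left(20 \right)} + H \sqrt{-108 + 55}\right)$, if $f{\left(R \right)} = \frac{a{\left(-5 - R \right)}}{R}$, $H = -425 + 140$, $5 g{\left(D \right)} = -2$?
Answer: $- \frac{11775388}{5455} + 285 i \sqrt{53} \approx -2158.6 + 2074.8 i$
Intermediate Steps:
$g{\left(D \right)} = - \frac{2}{5}$ ($g{\left(D \right)} = \frac{1}{5} \left(-2\right) = - \frac{2}{5}$)
$a{\left(M \right)} = M \left(-13 + M\right)$
$H = -285$
$f{\left(R \right)} = \frac{\left(-18 - R\right) \left(-5 - R\right)}{R}$ ($f{\left(R \right)} = \frac{\left(-5 - R\right) \left(-13 - \left(5 + R\right)\right)}{R} = \frac{\left(-5 - R\right) \left(-18 - R\right)}{R} = \frac{\left(-18 - R\right) \left(-5 - R\right)}{R}$)
$f{\left(-2182 \right)} - \left(g{\left(20 \right)} + H \sqrt{-108 + 55}\right) = \left(23 - 2182 + \frac{90}{-2182}\right) - \left(- \frac{2}{5} - 285 \sqrt{-108 + 55}\right) = \left(23 - 2182 + 90 \left(- \frac{1}{2182}\right)\right) - \left(- \frac{2}{5} - 285 \sqrt{-53}\right) = \left(23 - 2182 - \frac{45}{1091}\right) - \left(- \frac{2}{5} - 285 i \sqrt{53}\right) = - \frac{2355514}{1091} - \left(- \frac{2}{5} - 285 i \sqrt{53}\right) = - \frac{2355514}{1091} + \left(\frac{2}{5} + 285 i \sqrt{53}\right) = - \frac{11775388}{5455} + 285 i \sqrt{53}$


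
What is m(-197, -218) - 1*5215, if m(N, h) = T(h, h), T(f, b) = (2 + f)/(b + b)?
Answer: -568381/109 ≈ -5214.5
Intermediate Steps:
T(f, b) = (2 + f)/(2*b) (T(f, b) = (2 + f)/((2*b)) = (2 + f)*(1/(2*b)) = (2 + f)/(2*b))
m(N, h) = (2 + h)/(2*h)
m(-197, -218) - 1*5215 = (½)*(2 - 218)/(-218) - 1*5215 = (½)*(-1/218)*(-216) - 5215 = 54/109 - 5215 = -568381/109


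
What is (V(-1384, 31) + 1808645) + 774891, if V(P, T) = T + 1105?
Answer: 2584672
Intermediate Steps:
V(P, T) = 1105 + T
(V(-1384, 31) + 1808645) + 774891 = ((1105 + 31) + 1808645) + 774891 = (1136 + 1808645) + 774891 = 1809781 + 774891 = 2584672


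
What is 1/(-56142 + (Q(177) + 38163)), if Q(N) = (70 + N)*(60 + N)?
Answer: 1/40560 ≈ 2.4655e-5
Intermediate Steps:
Q(N) = (60 + N)*(70 + N)
1/(-56142 + (Q(177) + 38163)) = 1/(-56142 + ((4200 + 177² + 130*177) + 38163)) = 1/(-56142 + ((4200 + 31329 + 23010) + 38163)) = 1/(-56142 + (58539 + 38163)) = 1/(-56142 + 96702) = 1/40560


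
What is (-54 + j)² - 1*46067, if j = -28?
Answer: -39343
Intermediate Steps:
(-54 + j)² - 1*46067 = (-54 - 28)² - 1*46067 = (-82)² - 46067 = 6724 - 46067 = -39343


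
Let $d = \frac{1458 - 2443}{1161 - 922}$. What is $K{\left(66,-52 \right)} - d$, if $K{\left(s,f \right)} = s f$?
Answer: $- \frac{819263}{239} \approx -3427.9$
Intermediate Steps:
$K{\left(s,f \right)} = f s$
$d = - \frac{985}{239}$ ($d = - \frac{985}{1161 - 922} = - \frac{985}{239} \approx -4.1213$)
$K{\left(66,-52 \right)} - d = \left(-52\right) 66 - - \frac{985}{239} = -3432 + \frac{985}{239} = - \frac{819263}{239}$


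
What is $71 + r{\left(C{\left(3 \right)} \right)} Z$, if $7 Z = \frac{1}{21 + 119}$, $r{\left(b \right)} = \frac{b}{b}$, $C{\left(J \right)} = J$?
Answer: $\frac{69581}{980} \approx 71.001$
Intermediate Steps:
$r{\left(b \right)} = 1$
$Z = \frac{1}{980}$ ($Z = \frac{1}{7 \left(21 + 119\right)} = \frac{1}{7 \cdot 140} = \frac{1}{7} \cdot \frac{1}{140} = \frac{1}{980} \approx 0.0010204$)
$71 + r{\left(C{\left(3 \right)} \right)} Z = 71 + 1 \cdot \frac{1}{980} = 71 + \frac{1}{980} = \frac{69581}{980}$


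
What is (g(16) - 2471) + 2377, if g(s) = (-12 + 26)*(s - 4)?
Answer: 74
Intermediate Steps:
g(s) = -56 + 14*s (g(s) = 14*(-4 + s) = -56 + 14*s)
(g(16) - 2471) + 2377 = ((-56 + 14*16) - 2471) + 2377 = ((-56 + 224) - 2471) + 2377 = (168 - 2471) + 2377 = -2303 + 2377 = 74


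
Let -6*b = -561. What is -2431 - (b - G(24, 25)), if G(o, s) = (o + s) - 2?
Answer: -4955/2 ≈ -2477.5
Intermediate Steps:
b = 187/2 (b = -⅙*(-561) = 187/2 ≈ 93.500)
G(o, s) = -2 + o + s
-2431 - (b - G(24, 25)) = -2431 - (187/2 - (-2 + 24 + 25)) = -2431 - (187/2 - 1*47) = -2431 - (187/2 - 47) = -2431 - 1*93/2 = -2431 - 93/2 = -4955/2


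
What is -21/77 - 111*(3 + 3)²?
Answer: -43959/11 ≈ -3996.3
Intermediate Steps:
-21/77 - 111*(3 + 3)² = -21*1/77 - 111*6² = -3/11 - 111*36 = -3/11 - 3996 = -43959/11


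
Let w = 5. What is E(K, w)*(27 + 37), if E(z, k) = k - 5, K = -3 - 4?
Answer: 0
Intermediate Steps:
K = -7
E(z, k) = -5 + k
E(K, w)*(27 + 37) = (-5 + 5)*(27 + 37) = 0*64 = 0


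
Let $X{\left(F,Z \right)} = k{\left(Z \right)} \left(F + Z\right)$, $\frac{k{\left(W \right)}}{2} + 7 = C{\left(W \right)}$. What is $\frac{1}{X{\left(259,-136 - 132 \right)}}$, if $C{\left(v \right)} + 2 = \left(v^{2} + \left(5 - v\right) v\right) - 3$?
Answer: $\frac{1}{24336} \approx 4.1091 \cdot 10^{-5}$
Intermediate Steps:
$C{\left(v \right)} = -5 + v^{2} + v \left(5 - v\right)$ ($C{\left(v \right)} = -2 - \left(3 - v^{2} - \left(5 - v\right) v\right) = -2 - \left(3 - v^{2} - v \left(5 - v\right)\right) = -2 + \left(-3 + v^{2} + v \left(5 - v\right)\right) = -5 + v^{2} + v \left(5 - v\right)$)
$k{\left(W \right)} = -24 + 10 W$ ($k{\left(W \right)} = -14 + 2 \left(-5 + 5 W\right) = -14 + \left(-10 + 10 W\right) = -24 + 10 W$)
$X{\left(F,Z \right)} = \left(-24 + 10 Z\right) \left(F + Z\right)$
$\frac{1}{X{\left(259,-136 - 132 \right)}} = \frac{1}{2 \left(-12 + 5 \left(-136 - 132\right)\right) \left(259 - 268\right)} = \frac{1}{2 \left(-12 + 5 \left(-268\right)\right) \left(259 - 268\right)} = \frac{1}{2 \left(-12 - 1340\right) \left(-9\right)} = \frac{1}{2 \left(-1352\right) \left(-9\right)} = \frac{1}{24336}$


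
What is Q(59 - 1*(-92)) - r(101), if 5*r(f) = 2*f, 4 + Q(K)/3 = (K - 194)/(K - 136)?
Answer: -61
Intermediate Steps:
Q(K) = -12 + 3*(-194 + K)/(-136 + K) (Q(K) = -12 + 3*((K - 194)/(K - 136)) = -12 + 3*((-194 + K)/(-136 + K)) = -12 + 3*(-194 + K)/(-136 + K))
r(f) = 2*f/5 (r(f) = (2*f)/5 = 2*f/5)
Q(59 - 1*(-92)) - r(101) = 3*(350 - 3*(59 - 1*(-92)))/(-136 + (59 - 1*(-92))) - 2*101/5 = 3*(350 - 3*(59 + 92))/(-136 + (59 + 92)) - 1*202/5 = 3*(350 - 3*151)/(-136 + 151) - 202/5 = 3*(350 - 453)/15 - 202/5 = 3*(1/15)*(-103) - 202/5 = -103/5 - 202/5 = -61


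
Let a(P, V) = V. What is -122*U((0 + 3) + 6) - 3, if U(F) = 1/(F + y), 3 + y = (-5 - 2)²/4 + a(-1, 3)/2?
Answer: -725/79 ≈ -9.1772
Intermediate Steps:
y = 43/4 (y = -3 + ((-5 - 2)²/4 + 3/2) = -3 + ((-7)²*(¼) + 3*(½)) = -3 + (49*(¼) + 3/2) = -3 + (49/4 + 3/2) = -3 + 55/4 = 43/4 ≈ 10.750)
U(F) = 1/(43/4 + F) (U(F) = 1/(F + 43/4) = 1/(43/4 + F))
-122*U((0 + 3) + 6) - 3 = -488/(43 + 4*((0 + 3) + 6)) - 3 = -488/(43 + 4*(3 + 6)) - 3 = -488/(43 + 4*9) - 3 = -488/(43 + 36) - 3 = -488/79 - 3 = -725/79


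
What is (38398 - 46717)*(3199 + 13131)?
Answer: -135849270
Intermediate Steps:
(38398 - 46717)*(3199 + 13131) = -8319*16330 = -135849270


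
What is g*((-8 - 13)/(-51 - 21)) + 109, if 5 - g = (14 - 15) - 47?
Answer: 2987/24 ≈ 124.46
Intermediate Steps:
g = 53 (g = 5 - ((14 - 15) - 47) = 5 - (-1 - 47) = 5 - 1*(-48) = 5 + 48 = 53)
g*((-8 - 13)/(-51 - 21)) + 109 = 53*((-8 - 13)/(-51 - 21)) + 109 = 53*(-21/(-72)) + 109 = 53*(-21*(-1/72)) + 109 = 53*(7/24) + 109 = 371/24 + 109 = 2987/24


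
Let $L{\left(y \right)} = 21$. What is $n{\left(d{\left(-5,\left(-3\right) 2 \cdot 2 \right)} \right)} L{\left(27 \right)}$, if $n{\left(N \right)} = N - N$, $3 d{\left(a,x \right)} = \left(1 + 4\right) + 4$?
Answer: $0$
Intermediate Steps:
$d{\left(a,x \right)} = 3$ ($d{\left(a,x \right)} = \frac{\left(1 + 4\right) + 4}{3} = \frac{5 + 4}{3} = \frac{1}{3} \cdot 9 = 3$)
$n{\left(N \right)} = 0$
$n{\left(d{\left(-5,\left(-3\right) 2 \cdot 2 \right)} \right)} L{\left(27 \right)} = 0 \cdot 21 = 0$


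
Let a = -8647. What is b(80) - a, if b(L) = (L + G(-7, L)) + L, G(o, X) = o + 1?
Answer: 8801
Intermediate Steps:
G(o, X) = 1 + o
b(L) = -6 + 2*L (b(L) = (L + (1 - 7)) + L = (L - 6) + L = (-6 + L) + L = -6 + 2*L)
b(80) - a = (-6 + 2*80) - 1*(-8647) = (-6 + 160) + 8647 = 154 + 8647 = 8801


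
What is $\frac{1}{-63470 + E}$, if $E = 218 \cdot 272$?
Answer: $- \frac{1}{4174} \approx -0.00023958$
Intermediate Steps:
$E = 59296$
$\frac{1}{-63470 + E} = \frac{1}{-63470 + 59296} = \frac{1}{-4174} = - \frac{1}{4174}$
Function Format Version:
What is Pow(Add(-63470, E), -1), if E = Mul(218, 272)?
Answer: Rational(-1, 4174) ≈ -0.00023958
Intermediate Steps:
E = 59296
Pow(Add(-63470, E), -1) = Pow(Add(-63470, 59296), -1) = Pow(-4174, -1) = Rational(-1, 4174)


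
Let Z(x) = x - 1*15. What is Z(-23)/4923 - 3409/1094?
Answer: -30757/9846 ≈ -3.1238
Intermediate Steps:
Z(x) = -15 + x (Z(x) = x - 15 = -15 + x)
Z(-23)/4923 - 3409/1094 = (-15 - 23)/4923 - 3409/1094 = -38*1/4923 - 3409*1/1094 = -38/4923 - 3409/1094 = -30757/9846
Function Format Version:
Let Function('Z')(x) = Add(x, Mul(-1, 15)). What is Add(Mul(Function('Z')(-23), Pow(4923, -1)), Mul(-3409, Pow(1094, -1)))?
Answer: Rational(-30757, 9846) ≈ -3.1238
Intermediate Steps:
Function('Z')(x) = Add(-15, x) (Function('Z')(x) = Add(x, -15) = Add(-15, x))
Add(Mul(Function('Z')(-23), Pow(4923, -1)), Mul(-3409, Pow(1094, -1))) = Add(Mul(Add(-15, -23), Pow(4923, -1)), Mul(-3409, Pow(1094, -1))) = Add(Mul(-38, Rational(1, 4923)), Mul(-3409, Rational(1, 1094))) = Add(Rational(-38, 4923), Rational(-3409, 1094)) = Rational(-30757, 9846)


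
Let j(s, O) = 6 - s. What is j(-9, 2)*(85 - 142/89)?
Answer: 111345/89 ≈ 1251.1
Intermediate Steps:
j(-9, 2)*(85 - 142/89) = (6 - 1*(-9))*(85 - 142/89) = (6 + 9)*(85 - 142*1/89) = 15*(85 - 142/89) = 15*(7423/89) = 111345/89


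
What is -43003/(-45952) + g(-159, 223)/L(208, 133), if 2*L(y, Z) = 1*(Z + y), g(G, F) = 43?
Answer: 18615895/15669632 ≈ 1.1880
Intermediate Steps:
L(y, Z) = Z/2 + y/2 (L(y, Z) = (1*(Z + y))/2 = (Z + y)/2 = Z/2 + y/2)
-43003/(-45952) + g(-159, 223)/L(208, 133) = -43003/(-45952) + 43/((½)*133 + (½)*208) = -43003*(-1/45952) + 43/(133/2 + 104) = 43003/45952 + 43/(341/2) = 43003/45952 + 43*(2/341) = 43003/45952 + 86/341 = 18615895/15669632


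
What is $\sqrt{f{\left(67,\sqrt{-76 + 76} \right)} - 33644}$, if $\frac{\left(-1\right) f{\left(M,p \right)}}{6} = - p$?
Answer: $2 i \sqrt{8411} \approx 183.42 i$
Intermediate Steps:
$f{\left(M,p \right)} = 6 p$ ($f{\left(M,p \right)} = - 6 \left(- p\right) = 6 p$)
$\sqrt{f{\left(67,\sqrt{-76 + 76} \right)} - 33644} = \sqrt{6 \sqrt{-76 + 76} - 33644} = \sqrt{6 \sqrt{0} - 33644} = \sqrt{6 \cdot 0 - 33644} = \sqrt{0 - 33644} = \sqrt{-33644} = 2 i \sqrt{8411}$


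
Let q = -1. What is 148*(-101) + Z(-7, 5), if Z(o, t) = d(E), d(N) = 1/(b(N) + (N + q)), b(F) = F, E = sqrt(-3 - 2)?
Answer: -313909/21 - 2*I*sqrt(5)/21 ≈ -14948.0 - 0.21296*I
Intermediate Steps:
E = I*sqrt(5) (E = sqrt(-5) = I*sqrt(5) ≈ 2.2361*I)
d(N) = 1/(-1 + 2*N) (d(N) = 1/(N + (N - 1)) = 1/(N + (-1 + N)) = 1/(-1 + 2*N))
Z(o, t) = 1/(-1 + 2*I*sqrt(5)) (Z(o, t) = 1/(-1 + 2*(I*sqrt(5))) = 1/(-1 + 2*I*sqrt(5)))
148*(-101) + Z(-7, 5) = 148*(-101) + (-1/21 - 2*I*sqrt(5)/21) = -14948 + (-1/21 - 2*I*sqrt(5)/21) = -313909/21 - 2*I*sqrt(5)/21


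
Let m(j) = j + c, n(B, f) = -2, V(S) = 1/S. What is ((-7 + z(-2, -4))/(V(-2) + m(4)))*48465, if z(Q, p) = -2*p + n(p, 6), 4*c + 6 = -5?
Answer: -64620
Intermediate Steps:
c = -11/4 (c = -3/2 + (1/4)*(-5) = -3/2 - 5/4 = -11/4 ≈ -2.7500)
z(Q, p) = -2 - 2*p (z(Q, p) = -2*p - 2 = -2 - 2*p)
m(j) = -11/4 + j (m(j) = j - 11/4 = -11/4 + j)
((-7 + z(-2, -4))/(V(-2) + m(4)))*48465 = ((-7 + (-2 - 2*(-4)))/(1/(-2) + (-11/4 + 4)))*48465 = ((-7 + (-2 + 8))/(-1/2 + 5/4))*48465 = ((-7 + 6)/(3/4))*48465 = -1*4/3*48465 = -4/3*48465 = -64620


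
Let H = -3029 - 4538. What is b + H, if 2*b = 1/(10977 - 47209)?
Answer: -548335089/72464 ≈ -7567.0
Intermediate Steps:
H = -7567
b = -1/72464 (b = 1/(2*(10977 - 47209)) = (1/2)/(-36232) = (1/2)*(-1/36232) = -1/72464 ≈ -1.3800e-5)
b + H = -1/72464 - 7567 = -548335089/72464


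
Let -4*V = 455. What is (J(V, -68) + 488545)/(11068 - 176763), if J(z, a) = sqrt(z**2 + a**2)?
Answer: -97709/33139 - sqrt(281009)/662780 ≈ -2.9493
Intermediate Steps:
V = -455/4 (V = -1/4*455 = -455/4 ≈ -113.75)
J(z, a) = sqrt(a**2 + z**2)
(J(V, -68) + 488545)/(11068 - 176763) = (sqrt((-68)**2 + (-455/4)**2) + 488545)/(11068 - 176763) = (sqrt(4624 + 207025/16) + 488545)/(-165695) = (sqrt(281009/16) + 488545)*(-1/165695) = (sqrt(281009)/4 + 488545)*(-1/165695) = (488545 + sqrt(281009)/4)*(-1/165695) = -97709/33139 - sqrt(281009)/662780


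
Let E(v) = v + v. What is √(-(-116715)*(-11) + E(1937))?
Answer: I*√1279991 ≈ 1131.4*I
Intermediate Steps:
E(v) = 2*v
√(-(-116715)*(-11) + E(1937)) = √(-(-116715)*(-11) + 2*1937) = √(-38905*33 + 3874) = √(-1283865 + 3874) = √(-1279991) = I*√1279991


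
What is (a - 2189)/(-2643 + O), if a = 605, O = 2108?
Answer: 1584/535 ≈ 2.9607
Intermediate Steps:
(a - 2189)/(-2643 + O) = (605 - 2189)/(-2643 + 2108) = -1584/(-535) = -1584*(-1/535) = 1584/535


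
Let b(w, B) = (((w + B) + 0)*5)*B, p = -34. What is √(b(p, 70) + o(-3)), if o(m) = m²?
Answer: 3*√1401 ≈ 112.29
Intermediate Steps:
b(w, B) = B*(5*B + 5*w) (b(w, B) = (((B + w) + 0)*5)*B = ((B + w)*5)*B = (5*B + 5*w)*B = B*(5*B + 5*w))
√(b(p, 70) + o(-3)) = √(5*70*(70 - 34) + (-3)²) = √(5*70*36 + 9) = √(12600 + 9) = √12609 = 3*√1401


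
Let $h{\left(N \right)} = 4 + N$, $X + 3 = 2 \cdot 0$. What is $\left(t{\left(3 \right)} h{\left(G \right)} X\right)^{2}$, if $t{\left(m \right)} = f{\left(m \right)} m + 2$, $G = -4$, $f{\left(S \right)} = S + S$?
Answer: $0$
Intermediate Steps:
$f{\left(S \right)} = 2 S$
$X = -3$ ($X = -3 + 2 \cdot 0 = -3 + 0 = -3$)
$t{\left(m \right)} = 2 + 2 m^{2}$ ($t{\left(m \right)} = 2 m m + 2 = 2 m^{2} + 2 = 2 + 2 m^{2}$)
$\left(t{\left(3 \right)} h{\left(G \right)} X\right)^{2} = \left(\left(2 + 2 \cdot 3^{2}\right) \left(4 - 4\right) \left(-3\right)\right)^{2} = \left(\left(2 + 2 \cdot 9\right) 0 \left(-3\right)\right)^{2} = \left(\left(2 + 18\right) 0 \left(-3\right)\right)^{2} = \left(20 \cdot 0 \left(-3\right)\right)^{2} = \left(0 \left(-3\right)\right)^{2} = 0^{2} = 0$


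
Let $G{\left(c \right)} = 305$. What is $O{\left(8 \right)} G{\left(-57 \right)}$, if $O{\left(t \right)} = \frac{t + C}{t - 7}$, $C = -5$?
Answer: $915$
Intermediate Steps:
$O{\left(t \right)} = \frac{-5 + t}{-7 + t}$ ($O{\left(t \right)} = \frac{t - 5}{t - 7} = \frac{-5 + t}{-7 + t}$)
$O{\left(8 \right)} G{\left(-57 \right)} = \frac{-5 + 8}{-7 + 8} \cdot 305 = 1^{-1} \cdot 3 \cdot 305 = 1 \cdot 3 \cdot 305 = 3 \cdot 305 = 915$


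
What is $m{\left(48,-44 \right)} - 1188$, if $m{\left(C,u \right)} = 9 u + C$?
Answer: $-1536$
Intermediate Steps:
$m{\left(C,u \right)} = C + 9 u$
$m{\left(48,-44 \right)} - 1188 = \left(48 + 9 \left(-44\right)\right) - 1188 = \left(48 - 396\right) - 1188 = -348 - 1188 = -1536$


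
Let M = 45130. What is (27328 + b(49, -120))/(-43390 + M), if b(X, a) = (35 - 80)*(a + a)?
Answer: 9532/435 ≈ 21.913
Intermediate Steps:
b(X, a) = -90*a
(27328 + b(49, -120))/(-43390 + M) = (27328 - 90*(-120))/(-43390 + 45130) = (27328 + 10800)/1740 = 38128*(1/1740) = 9532/435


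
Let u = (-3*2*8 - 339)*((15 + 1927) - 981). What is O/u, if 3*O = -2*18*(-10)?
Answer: -40/123969 ≈ -0.00032266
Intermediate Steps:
O = 120 (O = (-2*18*(-10))/3 = (-36*(-10))/3 = (⅓)*360 = 120)
u = -371907 (u = (-6*8 - 339)*(1942 - 981) = (-48 - 339)*961 = -387*961 = -371907)
O/u = 120/(-371907) = 120*(-1/371907) = -40/123969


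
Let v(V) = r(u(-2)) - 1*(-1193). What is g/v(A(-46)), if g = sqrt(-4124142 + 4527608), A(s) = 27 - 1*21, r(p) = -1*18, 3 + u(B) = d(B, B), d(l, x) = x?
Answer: 7*sqrt(8234)/1175 ≈ 0.54059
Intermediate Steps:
u(B) = -3 + B
r(p) = -18
A(s) = 6 (A(s) = 27 - 21 = 6)
v(V) = 1175 (v(V) = -18 - 1*(-1193) = -18 + 1193 = 1175)
g = 7*sqrt(8234) (g = sqrt(403466) = 7*sqrt(8234) ≈ 635.19)
g/v(A(-46)) = (7*sqrt(8234))/1175 = (7*sqrt(8234))*(1/1175) = 7*sqrt(8234)/1175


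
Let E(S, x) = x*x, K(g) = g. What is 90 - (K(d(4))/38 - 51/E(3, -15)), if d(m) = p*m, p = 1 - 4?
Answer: 129023/1425 ≈ 90.542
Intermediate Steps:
p = -3
d(m) = -3*m
E(S, x) = x²
90 - (K(d(4))/38 - 51/E(3, -15)) = 90 - (-3*4/38 - 51/((-15)²)) = 90 - (-12*1/38 - 51/225) = 90 - (-6/19 - 51*1/225) = 90 - (-6/19 - 17/75) = 90 - 1*(-773/1425) = 90 + 773/1425 = 129023/1425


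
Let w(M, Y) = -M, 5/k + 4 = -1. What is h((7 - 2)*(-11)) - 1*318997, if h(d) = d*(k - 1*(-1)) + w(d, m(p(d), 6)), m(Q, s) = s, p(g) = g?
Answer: -318942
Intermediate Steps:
k = -1 (k = 5/(-4 - 1) = 5/(-5) = 5*(-⅕) = -1)
h(d) = -d (h(d) = d*(-1 - 1*(-1)) - d = d*(-1 + 1) - d = d*0 - d = 0 - d = -d)
h((7 - 2)*(-11)) - 1*318997 = -(7 - 2)*(-11) - 1*318997 = -5*(-11) - 318997 = -1*(-55) - 318997 = 55 - 318997 = -318942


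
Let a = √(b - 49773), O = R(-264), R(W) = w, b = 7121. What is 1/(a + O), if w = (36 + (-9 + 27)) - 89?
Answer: -35/43877 - 2*I*√10663/43877 ≈ -0.00079768 - 0.0047069*I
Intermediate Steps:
w = -35 (w = (36 + 18) - 89 = 54 - 89 = -35)
R(W) = -35
O = -35
a = 2*I*√10663 (a = √(7121 - 49773) = √(-42652) = 2*I*√10663 ≈ 206.52*I)
1/(a + O) = 1/(2*I*√10663 - 35) = 1/(-35 + 2*I*√10663)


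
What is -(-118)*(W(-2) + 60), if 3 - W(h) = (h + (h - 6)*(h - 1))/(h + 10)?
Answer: 14219/2 ≈ 7109.5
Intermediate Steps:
W(h) = 3 - (h + (-1 + h)*(-6 + h))/(10 + h) (W(h) = 3 - (h + (h - 6)*(h - 1))/(h + 10) = 3 - (h + (-6 + h)*(-1 + h))/(10 + h) = 3 - (h + (-1 + h)*(-6 + h))/(10 + h))
-(-118)*(W(-2) + 60) = -(-118)*((24 - 1*(-2)² + 9*(-2))/(10 - 2) + 60) = -(-118)*((24 - 1*4 - 18)/8 + 60) = -(-118)*((24 - 4 - 18)/8 + 60) = -(-118)*((⅛)*2 + 60) = -(-118)*(¼ + 60) = -(-118)*241/4 = -1*(-14219/2) = 14219/2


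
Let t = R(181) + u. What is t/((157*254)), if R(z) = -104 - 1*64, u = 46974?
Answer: 23403/19939 ≈ 1.1737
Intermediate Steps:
R(z) = -168 (R(z) = -104 - 64 = -168)
t = 46806 (t = -168 + 46974 = 46806)
t/((157*254)) = 46806/((157*254)) = 46806/39878 = 46806*(1/39878) = 23403/19939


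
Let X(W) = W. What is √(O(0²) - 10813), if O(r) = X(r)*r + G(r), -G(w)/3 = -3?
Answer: 2*I*√2701 ≈ 103.94*I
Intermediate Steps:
G(w) = 9 (G(w) = -3*(-3) = 9)
O(r) = 9 + r² (O(r) = r*r + 9 = r² + 9 = 9 + r²)
√(O(0²) - 10813) = √((9 + (0²)²) - 10813) = √((9 + 0²) - 10813) = √((9 + 0) - 10813) = √(9 - 10813) = √(-10804) = 2*I*√2701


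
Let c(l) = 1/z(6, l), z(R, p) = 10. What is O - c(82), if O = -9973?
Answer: -99731/10 ≈ -9973.1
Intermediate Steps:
c(l) = 1/10
O - c(82) = -9973 - 1*1/10 = -9973 - 1/10 = -99731/10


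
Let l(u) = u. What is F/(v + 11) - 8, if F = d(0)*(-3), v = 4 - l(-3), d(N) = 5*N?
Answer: -8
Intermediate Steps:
v = 7 (v = 4 - 1*(-3) = 4 + 3 = 7)
F = 0 (F = (5*0)*(-3) = 0*(-3) = 0)
F/(v + 11) - 8 = 0/(7 + 11) - 8 = 0/18 - 8 = 0*(1/18) - 8 = 0 - 8 = -8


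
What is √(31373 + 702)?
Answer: 5*√1283 ≈ 179.09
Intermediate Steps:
√(31373 + 702) = √32075 = 5*√1283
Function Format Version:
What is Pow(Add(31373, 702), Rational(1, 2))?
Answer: Mul(5, Pow(1283, Rational(1, 2))) ≈ 179.09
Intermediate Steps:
Pow(Add(31373, 702), Rational(1, 2)) = Pow(32075, Rational(1, 2)) = Mul(5, Pow(1283, Rational(1, 2)))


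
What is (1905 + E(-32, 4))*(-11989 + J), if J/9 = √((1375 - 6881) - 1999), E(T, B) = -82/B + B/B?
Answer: -45210519/2 + 33939*I*√7505/2 ≈ -2.2605e+7 + 1.4701e+6*I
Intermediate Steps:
E(T, B) = 1 - 82/B (E(T, B) = -82/B + 1 = 1 - 82/B)
J = 9*I*√7505 (J = 9*√((1375 - 6881) - 1999) = 9*√(-5506 - 1999) = 9*√(-7505) = 9*(I*√7505) = 9*I*√7505 ≈ 779.68*I)
(1905 + E(-32, 4))*(-11989 + J) = (1905 + (-82 + 4)/4)*(-11989 + 9*I*√7505) = (1905 + (¼)*(-78))*(-11989 + 9*I*√7505) = (1905 - 39/2)*(-11989 + 9*I*√7505) = 3771*(-11989 + 9*I*√7505)/2 = -45210519/2 + 33939*I*√7505/2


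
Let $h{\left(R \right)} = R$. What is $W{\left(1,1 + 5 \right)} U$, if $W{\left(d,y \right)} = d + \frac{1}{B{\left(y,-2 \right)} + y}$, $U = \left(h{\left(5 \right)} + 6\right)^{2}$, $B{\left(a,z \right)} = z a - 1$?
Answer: $\frac{726}{7} \approx 103.71$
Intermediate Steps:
$B{\left(a,z \right)} = -1 + a z$ ($B{\left(a,z \right)} = a z - 1 = -1 + a z$)
$U = 121$ ($U = \left(5 + 6\right)^{2} = 11^{2} = 121$)
$W{\left(d,y \right)} = d + \frac{1}{-1 - y}$ ($W{\left(d,y \right)} = d + \frac{1}{\left(-1 + y \left(-2\right)\right) + y} = d + \frac{1}{\left(-1 - 2 y\right) + y} = d + \frac{1}{-1 - y}$)
$W{\left(1,1 + 5 \right)} U = \frac{-1 + 1 + 1 \left(1 + 5\right)}{1 + \left(1 + 5\right)} 121 = \frac{-1 + 1 + 1 \cdot 6}{1 + 6} \cdot 121 = \frac{-1 + 1 + 6}{7} \cdot 121 = \frac{1}{7} \cdot 6 \cdot 121 = \frac{6}{7} \cdot 121 = \frac{726}{7}$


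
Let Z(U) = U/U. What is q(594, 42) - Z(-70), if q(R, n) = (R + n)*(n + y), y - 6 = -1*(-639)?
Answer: 436931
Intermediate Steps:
Z(U) = 1
y = 645 (y = 6 - 1*(-639) = 6 + 639 = 645)
q(R, n) = (645 + n)*(R + n) (q(R, n) = (R + n)*(n + 645) = (R + n)*(645 + n) = (645 + n)*(R + n))
q(594, 42) - Z(-70) = (42**2 + 645*594 + 645*42 + 594*42) - 1*1 = (1764 + 383130 + 27090 + 24948) - 1 = 436932 - 1 = 436931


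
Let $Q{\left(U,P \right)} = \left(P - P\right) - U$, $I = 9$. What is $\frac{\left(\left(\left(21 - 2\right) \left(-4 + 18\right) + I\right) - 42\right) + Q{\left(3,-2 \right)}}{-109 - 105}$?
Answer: $- \frac{115}{107} \approx -1.0748$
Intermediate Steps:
$Q{\left(U,P \right)} = - U$ ($Q{\left(U,P \right)} = 0 - U = - U$)
$\frac{\left(\left(\left(21 - 2\right) \left(-4 + 18\right) + I\right) - 42\right) + Q{\left(3,-2 \right)}}{-109 - 105} = \frac{\left(\left(\left(21 - 2\right) \left(-4 + 18\right) + 9\right) - 42\right) - 3}{-109 - 105} = \frac{\left(\left(19 \cdot 14 + 9\right) - 42\right) - 3}{-214} = \left(\left(\left(266 + 9\right) - 42\right) - 3\right) \left(- \frac{1}{214}\right) = \left(\left(275 - 42\right) - 3\right) \left(- \frac{1}{214}\right) = \left(233 - 3\right) \left(- \frac{1}{214}\right) = 230 \left(- \frac{1}{214}\right) = - \frac{115}{107}$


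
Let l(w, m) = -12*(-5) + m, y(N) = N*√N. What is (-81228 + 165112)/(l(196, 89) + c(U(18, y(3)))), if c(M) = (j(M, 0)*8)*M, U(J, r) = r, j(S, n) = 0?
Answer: 83884/149 ≈ 562.98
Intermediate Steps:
y(N) = N^(3/2)
c(M) = 0 (c(M) = (0*8)*M = 0*M = 0)
l(w, m) = 60 + m
(-81228 + 165112)/(l(196, 89) + c(U(18, y(3)))) = (-81228 + 165112)/((60 + 89) + 0) = 83884/(149 + 0) = 83884/149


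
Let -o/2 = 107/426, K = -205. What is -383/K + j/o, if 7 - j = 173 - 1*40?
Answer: 5542771/21935 ≈ 252.69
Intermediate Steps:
o = -107/213 (o = -214/426 = -2*107/426 = -107/213 ≈ -0.50235)
j = -126 (j = 7 - (173 - 1*40) = 7 - (173 - 40) = 7 - 1*133 = 7 - 133 = -126)
-383/K + j/o = -383/(-205) - 126/(-107/213) = -383*(-1/205) - 126*(-213/107) = 383/205 + 26838/107 = 5542771/21935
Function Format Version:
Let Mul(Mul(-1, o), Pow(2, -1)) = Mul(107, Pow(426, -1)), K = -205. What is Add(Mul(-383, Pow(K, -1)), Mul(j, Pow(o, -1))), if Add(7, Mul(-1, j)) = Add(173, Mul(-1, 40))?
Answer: Rational(5542771, 21935) ≈ 252.69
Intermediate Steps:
o = Rational(-107, 213) (o = Mul(-2, Mul(107, Pow(426, -1))) = Mul(-2, Mul(107, Rational(1, 426))) = Mul(-2, Rational(107, 426)) = Rational(-107, 213) ≈ -0.50235)
j = -126 (j = Add(7, Mul(-1, Add(173, Mul(-1, 40)))) = Add(7, Mul(-1, Add(173, -40))) = Add(7, Mul(-1, 133)) = Add(7, -133) = -126)
Add(Mul(-383, Pow(K, -1)), Mul(j, Pow(o, -1))) = Add(Mul(-383, Pow(-205, -1)), Mul(-126, Pow(Rational(-107, 213), -1))) = Add(Mul(-383, Rational(-1, 205)), Mul(-126, Rational(-213, 107))) = Add(Rational(383, 205), Rational(26838, 107)) = Rational(5542771, 21935)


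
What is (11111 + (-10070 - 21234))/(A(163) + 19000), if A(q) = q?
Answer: -20193/19163 ≈ -1.0537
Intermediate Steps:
(11111 + (-10070 - 21234))/(A(163) + 19000) = (11111 + (-10070 - 21234))/(163 + 19000) = (11111 - 31304)/19163 = -20193*1/19163 = -20193/19163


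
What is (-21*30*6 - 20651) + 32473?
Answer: 8042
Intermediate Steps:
(-21*30*6 - 20651) + 32473 = (-630*6 - 20651) + 32473 = (-3780 - 20651) + 32473 = -24431 + 32473 = 8042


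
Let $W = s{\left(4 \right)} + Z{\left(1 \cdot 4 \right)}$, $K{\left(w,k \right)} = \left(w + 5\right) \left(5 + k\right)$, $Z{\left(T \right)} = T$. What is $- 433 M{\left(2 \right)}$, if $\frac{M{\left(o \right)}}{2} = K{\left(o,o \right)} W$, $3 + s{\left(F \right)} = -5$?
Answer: $169736$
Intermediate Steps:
$K{\left(w,k \right)} = \left(5 + k\right) \left(5 + w\right)$ ($K{\left(w,k \right)} = \left(5 + w\right) \left(5 + k\right) = \left(5 + k\right) \left(5 + w\right)$)
$s{\left(F \right)} = -8$ ($s{\left(F \right)} = -3 - 5 = -8$)
$W = -4$ ($W = -8 + 1 \cdot 4 = -8 + 4 = -4$)
$M{\left(o \right)} = -200 - 80 o - 8 o^{2}$ ($M{\left(o \right)} = 2 \left(25 + 5 o + 5 o + o o\right) \left(-4\right) = 2 \left(25 + 5 o + 5 o + o^{2}\right) \left(-4\right) = 2 \left(25 + o^{2} + 10 o\right) \left(-4\right) = 2 \left(-100 - 40 o - 4 o^{2}\right) = -200 - 80 o - 8 o^{2}$)
$- 433 M{\left(2 \right)} = - 433 \left(-200 - 160 - 8 \cdot 2^{2}\right) = - 433 \left(-200 - 160 - 32\right) = \left(-433\right) \left(-392\right) = 169736$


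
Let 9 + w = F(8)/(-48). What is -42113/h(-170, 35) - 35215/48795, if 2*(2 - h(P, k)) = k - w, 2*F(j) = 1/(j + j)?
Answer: 1262100187261/599602719 ≈ 2104.9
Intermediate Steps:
F(j) = 1/(4*j) (F(j) = 1/(2*(j + j)) = 1/(2*((2*j))) = (1/(2*j))/2 = 1/(4*j))
w = -13825/1536 (w = -9 + ((¼)/8)/(-48) = -9 + ((¼)*(⅛))*(-1/48) = -9 + (1/32)*(-1/48) = -9 - 1/1536 = -13825/1536 ≈ -9.0007)
h(P, k) = -7681/3072 - k/2 (h(P, k) = 2 - (k - 1*(-13825/1536))/2 = 2 - (k + 13825/1536)/2 = 2 - (13825/1536 + k)/2 = 2 + (-13825/3072 - k/2) = -7681/3072 - k/2)
-42113/h(-170, 35) - 35215/48795 = -42113/(-7681/3072 - ½*35) - 35215/48795 = -42113/(-7681/3072 - 35/2) - 35215*1/48795 = -42113/(-61441/3072) - 7043/9759 = -42113*(-3072/61441) - 7043/9759 = 129371136/61441 - 7043/9759 = 1262100187261/599602719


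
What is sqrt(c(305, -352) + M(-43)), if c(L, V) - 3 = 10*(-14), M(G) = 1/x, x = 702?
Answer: I*sqrt(7501494)/234 ≈ 11.705*I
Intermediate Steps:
M(G) = 1/702
c(L, V) = -137 (c(L, V) = 3 + 10*(-14) = 3 - 140 = -137)
sqrt(c(305, -352) + M(-43)) = sqrt(-137 + 1/702) = sqrt(-96173/702) = I*sqrt(7501494)/234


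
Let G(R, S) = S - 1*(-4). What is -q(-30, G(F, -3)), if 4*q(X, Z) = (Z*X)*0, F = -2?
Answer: 0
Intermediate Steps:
G(R, S) = 4 + S (G(R, S) = S + 4 = 4 + S)
q(X, Z) = 0 (q(X, Z) = ((Z*X)*0)/4 = ((X*Z)*0)/4 = (¼)*0 = 0)
-q(-30, G(F, -3)) = -1*0 = 0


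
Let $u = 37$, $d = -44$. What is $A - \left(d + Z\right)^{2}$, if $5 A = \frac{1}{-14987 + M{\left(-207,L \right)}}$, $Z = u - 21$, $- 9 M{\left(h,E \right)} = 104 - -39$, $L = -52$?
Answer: $- \frac{529301929}{675130} \approx -784.0$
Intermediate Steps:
$M{\left(h,E \right)} = - \frac{143}{9}$ ($M{\left(h,E \right)} = - \frac{104 - -39}{9} = - \frac{104 + 39}{9} = \left(- \frac{1}{9}\right) 143 = - \frac{143}{9}$)
$Z = 16$ ($Z = 37 - 21 = 16$)
$A = - \frac{9}{675130}$ ($A = \frac{1}{5 \left(-14987 - \frac{143}{9}\right)} = \frac{1}{5 \left(- \frac{135026}{9}\right)} = \frac{1}{5} \left(- \frac{9}{135026}\right) = - \frac{9}{675130} \approx -1.3331 \cdot 10^{-5}$)
$A - \left(d + Z\right)^{2} = - \frac{9}{675130} - \left(-44 + 16\right)^{2} = - \frac{9}{675130} - \left(-28\right)^{2} = - \frac{9}{675130} - 784 = - \frac{529301929}{675130}$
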